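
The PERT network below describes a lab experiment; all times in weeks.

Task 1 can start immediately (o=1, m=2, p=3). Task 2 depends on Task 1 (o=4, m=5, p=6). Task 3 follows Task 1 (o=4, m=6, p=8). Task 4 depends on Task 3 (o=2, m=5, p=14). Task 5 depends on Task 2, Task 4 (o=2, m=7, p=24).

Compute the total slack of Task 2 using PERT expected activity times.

7 weeks

te_Task 1 = (1 + 4·2 + 3)/6 = 12/6 = 2
te_Task 2 = (4 + 4·5 + 6)/6 = 30/6 = 5
te_Task 3 = (4 + 4·6 + 8)/6 = 36/6 = 6
te_Task 4 = (2 + 4·5 + 14)/6 = 36/6 = 6
te_Task 5 = (2 + 4·7 + 24)/6 = 54/6 = 9

Forward pass:
ES_Task 1 = 0; EF_Task 1 = 2
ES_Task 2 = 2; EF_Task 2 = 2+5 = 7
ES_Task 3 = 2; EF_Task 3 = 2+6 = 8
ES_Task 4 = 8; EF_Task 4 = 8+6 = 14
ES_Task 5 = max(EF_Task 2=7, EF_Task 4=14) = 14; EF_Task 5 = 14+9 = 23
Expected project duration μ = 23 weeks. Critical path: Task 1 → Task 3 → Task 4 → Task 5.

Backward pass:
LF_Task 5 = 23; LS_Task 5 = 23−9 = 14
LF_Task 4 = LS_Task 5 = 14; LS_Task 4 = 14−6 = 8
LF_Task 3 = LS_Task 4 = 8; LS_Task 3 = 8−6 = 2
LF_Task 2 = LS_Task 5 = 14; LS_Task 2 = 14−5 = 9
LF_Task 1 = min(LS_Task 2=9, LS_Task 3=2) = 2; LS_Task 1 = 2−2 = 0
Slack_Task 2 = LS_Task 2 − ES_Task 2 = 9 − 2 = 7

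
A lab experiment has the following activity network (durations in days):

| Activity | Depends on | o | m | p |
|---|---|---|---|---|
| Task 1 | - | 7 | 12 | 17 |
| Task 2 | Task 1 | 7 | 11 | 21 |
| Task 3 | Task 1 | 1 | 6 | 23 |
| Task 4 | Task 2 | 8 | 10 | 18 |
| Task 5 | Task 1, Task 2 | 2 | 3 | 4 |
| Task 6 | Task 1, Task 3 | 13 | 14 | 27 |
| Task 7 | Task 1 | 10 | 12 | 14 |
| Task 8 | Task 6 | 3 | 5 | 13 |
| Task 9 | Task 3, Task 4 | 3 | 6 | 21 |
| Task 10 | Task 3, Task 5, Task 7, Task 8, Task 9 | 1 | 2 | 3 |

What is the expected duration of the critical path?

te_Task 1 = (7 + 4·12 + 17)/6 = 72/6 = 12
te_Task 2 = (7 + 4·11 + 21)/6 = 72/6 = 12
te_Task 3 = (1 + 4·6 + 23)/6 = 48/6 = 8
te_Task 4 = (8 + 4·10 + 18)/6 = 66/6 = 11
te_Task 5 = (2 + 4·3 + 4)/6 = 18/6 = 3
te_Task 6 = (13 + 4·14 + 27)/6 = 96/6 = 16
te_Task 7 = (10 + 4·12 + 14)/6 = 72/6 = 12
te_Task 8 = (3 + 4·5 + 13)/6 = 36/6 = 6
te_Task 9 = (3 + 4·6 + 21)/6 = 48/6 = 8
te_Task 10 = (1 + 4·2 + 3)/6 = 12/6 = 2

Forward pass:
ES_Task 1 = 0; EF_Task 1 = 12
ES_Task 2 = 12; EF_Task 2 = 12+12 = 24
ES_Task 3 = 12; EF_Task 3 = 12+8 = 20
ES_Task 4 = 24; EF_Task 4 = 24+11 = 35
ES_Task 5 = max(EF_Task 1=12, EF_Task 2=24) = 24; EF_Task 5 = 24+3 = 27
ES_Task 6 = max(EF_Task 1=12, EF_Task 3=20) = 20; EF_Task 6 = 20+16 = 36
ES_Task 7 = 12; EF_Task 7 = 12+12 = 24
ES_Task 8 = 36; EF_Task 8 = 36+6 = 42
ES_Task 9 = max(EF_Task 3=20, EF_Task 4=35) = 35; EF_Task 9 = 35+8 = 43
ES_Task 10 = max(EF_Task 3=20, EF_Task 5=27, EF_Task 7=24, EF_Task 8=42, EF_Task 9=43) = 43; EF_Task 10 = 43+2 = 45
Expected project duration μ = 45 days. Critical path: Task 1 → Task 2 → Task 4 → Task 9 → Task 10.

45 days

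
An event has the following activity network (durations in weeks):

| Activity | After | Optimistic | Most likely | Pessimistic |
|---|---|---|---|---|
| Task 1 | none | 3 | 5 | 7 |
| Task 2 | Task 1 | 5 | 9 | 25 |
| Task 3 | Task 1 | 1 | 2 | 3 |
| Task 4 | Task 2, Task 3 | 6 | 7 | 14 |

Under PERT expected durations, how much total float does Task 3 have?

9 weeks

te_Task 1 = (3 + 4·5 + 7)/6 = 30/6 = 5
te_Task 2 = (5 + 4·9 + 25)/6 = 66/6 = 11
te_Task 3 = (1 + 4·2 + 3)/6 = 12/6 = 2
te_Task 4 = (6 + 4·7 + 14)/6 = 48/6 = 8

Forward pass:
ES_Task 1 = 0; EF_Task 1 = 5
ES_Task 2 = 5; EF_Task 2 = 5+11 = 16
ES_Task 3 = 5; EF_Task 3 = 5+2 = 7
ES_Task 4 = max(EF_Task 2=16, EF_Task 3=7) = 16; EF_Task 4 = 16+8 = 24
Expected project duration μ = 24 weeks. Critical path: Task 1 → Task 2 → Task 4.

Backward pass:
LF_Task 4 = 24; LS_Task 4 = 24−8 = 16
LF_Task 3 = LS_Task 4 = 16; LS_Task 3 = 16−2 = 14
LF_Task 2 = LS_Task 4 = 16; LS_Task 2 = 16−11 = 5
LF_Task 1 = min(LS_Task 2=5, LS_Task 3=14) = 5; LS_Task 1 = 5−5 = 0
Slack_Task 3 = LS_Task 3 − ES_Task 3 = 14 − 5 = 9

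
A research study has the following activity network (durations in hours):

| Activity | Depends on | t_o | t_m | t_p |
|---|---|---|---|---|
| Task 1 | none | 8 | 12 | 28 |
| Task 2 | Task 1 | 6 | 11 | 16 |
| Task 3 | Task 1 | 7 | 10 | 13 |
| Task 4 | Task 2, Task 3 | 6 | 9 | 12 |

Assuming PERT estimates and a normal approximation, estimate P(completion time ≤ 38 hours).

0.850

te_Task 1 = (8 + 4·12 + 28)/6 = 84/6 = 14; σ²_Task 1 = ((28−8)/6)² = 11.111
te_Task 2 = (6 + 4·11 + 16)/6 = 66/6 = 11; σ²_Task 2 = ((16−6)/6)² = 2.778
te_Task 3 = (7 + 4·10 + 13)/6 = 60/6 = 10; σ²_Task 3 = ((13−7)/6)² = 1.000
te_Task 4 = (6 + 4·9 + 12)/6 = 54/6 = 9; σ²_Task 4 = ((12−6)/6)² = 1.000

Forward pass:
ES_Task 1 = 0; EF_Task 1 = 14
ES_Task 2 = 14; EF_Task 2 = 14+11 = 25
ES_Task 3 = 14; EF_Task 3 = 14+10 = 24
ES_Task 4 = max(EF_Task 2=25, EF_Task 3=24) = 25; EF_Task 4 = 25+9 = 34
Expected project duration μ = 34 hours. Critical path: Task 1 → Task 2 → Task 4.

Variance along critical path = 11.111 + 2.778 + 1.000 = 14.889; σ = √14.889 = 3.859 hours.
Z = (38 − 34) / 3.859 = 1.037
P(T ≤ 38) = Φ(1.037) ≈ 0.850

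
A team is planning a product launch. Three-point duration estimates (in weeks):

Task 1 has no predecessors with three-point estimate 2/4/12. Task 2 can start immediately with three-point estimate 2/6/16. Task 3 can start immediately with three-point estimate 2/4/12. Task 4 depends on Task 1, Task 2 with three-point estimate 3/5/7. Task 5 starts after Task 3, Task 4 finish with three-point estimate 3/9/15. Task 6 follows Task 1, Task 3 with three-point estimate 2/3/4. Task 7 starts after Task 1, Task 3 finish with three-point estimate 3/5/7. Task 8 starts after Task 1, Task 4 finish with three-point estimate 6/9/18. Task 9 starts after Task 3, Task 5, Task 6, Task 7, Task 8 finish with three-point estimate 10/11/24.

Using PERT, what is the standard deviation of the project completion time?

te_Task 1 = (2 + 4·4 + 12)/6 = 30/6 = 5; σ²_Task 1 = ((12−2)/6)² = 2.778
te_Task 2 = (2 + 4·6 + 16)/6 = 42/6 = 7; σ²_Task 2 = ((16−2)/6)² = 5.444
te_Task 3 = (2 + 4·4 + 12)/6 = 30/6 = 5; σ²_Task 3 = ((12−2)/6)² = 2.778
te_Task 4 = (3 + 4·5 + 7)/6 = 30/6 = 5; σ²_Task 4 = ((7−3)/6)² = 0.444
te_Task 5 = (3 + 4·9 + 15)/6 = 54/6 = 9; σ²_Task 5 = ((15−3)/6)² = 4.000
te_Task 6 = (2 + 4·3 + 4)/6 = 18/6 = 3; σ²_Task 6 = ((4−2)/6)² = 0.111
te_Task 7 = (3 + 4·5 + 7)/6 = 30/6 = 5; σ²_Task 7 = ((7−3)/6)² = 0.444
te_Task 8 = (6 + 4·9 + 18)/6 = 60/6 = 10; σ²_Task 8 = ((18−6)/6)² = 4.000
te_Task 9 = (10 + 4·11 + 24)/6 = 78/6 = 13; σ²_Task 9 = ((24−10)/6)² = 5.444

Forward pass:
ES_Task 1 = 0; EF_Task 1 = 5
ES_Task 2 = 0; EF_Task 2 = 7
ES_Task 3 = 0; EF_Task 3 = 5
ES_Task 4 = max(EF_Task 1=5, EF_Task 2=7) = 7; EF_Task 4 = 7+5 = 12
ES_Task 5 = max(EF_Task 3=5, EF_Task 4=12) = 12; EF_Task 5 = 12+9 = 21
ES_Task 6 = max(EF_Task 1=5, EF_Task 3=5) = 5; EF_Task 6 = 5+3 = 8
ES_Task 7 = max(EF_Task 1=5, EF_Task 3=5) = 5; EF_Task 7 = 5+5 = 10
ES_Task 8 = max(EF_Task 1=5, EF_Task 4=12) = 12; EF_Task 8 = 12+10 = 22
ES_Task 9 = max(EF_Task 3=5, EF_Task 5=21, EF_Task 6=8, EF_Task 7=10, EF_Task 8=22) = 22; EF_Task 9 = 22+13 = 35
Expected project duration μ = 35 weeks. Critical path: Task 2 → Task 4 → Task 8 → Task 9.

Variance along critical path = 5.444 + 0.444 + 4.000 + 5.444 = 15.333
σ = √15.333 = 3.916 weeks

3.92 weeks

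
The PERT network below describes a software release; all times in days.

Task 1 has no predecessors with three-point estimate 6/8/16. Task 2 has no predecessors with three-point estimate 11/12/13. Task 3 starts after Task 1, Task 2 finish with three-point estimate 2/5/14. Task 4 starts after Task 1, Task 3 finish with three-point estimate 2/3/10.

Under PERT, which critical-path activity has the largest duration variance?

te_Task 1 = (6 + 4·8 + 16)/6 = 54/6 = 9; σ²_Task 1 = ((16−6)/6)² = 2.778
te_Task 2 = (11 + 4·12 + 13)/6 = 72/6 = 12; σ²_Task 2 = ((13−11)/6)² = 0.111
te_Task 3 = (2 + 4·5 + 14)/6 = 36/6 = 6; σ²_Task 3 = ((14−2)/6)² = 4.000
te_Task 4 = (2 + 4·3 + 10)/6 = 24/6 = 4; σ²_Task 4 = ((10−2)/6)² = 1.778

Forward pass:
ES_Task 1 = 0; EF_Task 1 = 9
ES_Task 2 = 0; EF_Task 2 = 12
ES_Task 3 = max(EF_Task 1=9, EF_Task 2=12) = 12; EF_Task 3 = 12+6 = 18
ES_Task 4 = max(EF_Task 1=9, EF_Task 3=18) = 18; EF_Task 4 = 18+4 = 22
Expected project duration μ = 22 days. Critical path: Task 2 → Task 3 → Task 4.

Variances on critical path: σ²_Task 2=0.111, σ²_Task 3=4.000, σ²_Task 4=1.778.
Largest is σ²_Task 3 = 4.000.

Task 3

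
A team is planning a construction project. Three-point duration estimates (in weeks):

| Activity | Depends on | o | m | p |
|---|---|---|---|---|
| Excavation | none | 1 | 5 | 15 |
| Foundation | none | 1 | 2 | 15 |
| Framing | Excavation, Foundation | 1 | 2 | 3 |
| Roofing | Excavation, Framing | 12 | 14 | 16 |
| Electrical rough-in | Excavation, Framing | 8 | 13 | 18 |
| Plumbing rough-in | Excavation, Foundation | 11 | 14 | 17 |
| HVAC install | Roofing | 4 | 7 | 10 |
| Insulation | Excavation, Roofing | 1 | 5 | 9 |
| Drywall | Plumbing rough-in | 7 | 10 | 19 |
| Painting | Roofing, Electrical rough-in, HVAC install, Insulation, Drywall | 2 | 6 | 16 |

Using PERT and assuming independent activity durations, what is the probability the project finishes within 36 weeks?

0.308

te_Excavation = (1 + 4·5 + 15)/6 = 36/6 = 6; σ²_Excavation = ((15−1)/6)² = 5.444
te_Foundation = (1 + 4·2 + 15)/6 = 24/6 = 4; σ²_Foundation = ((15−1)/6)² = 5.444
te_Framing = (1 + 4·2 + 3)/6 = 12/6 = 2; σ²_Framing = ((3−1)/6)² = 0.111
te_Roofing = (12 + 4·14 + 16)/6 = 84/6 = 14; σ²_Roofing = ((16−12)/6)² = 0.444
te_Electrical rough-in = (8 + 4·13 + 18)/6 = 78/6 = 13; σ²_Electrical rough-in = ((18−8)/6)² = 2.778
te_Plumbing rough-in = (11 + 4·14 + 17)/6 = 84/6 = 14; σ²_Plumbing rough-in = ((17−11)/6)² = 1.000
te_HVAC install = (4 + 4·7 + 10)/6 = 42/6 = 7; σ²_HVAC install = ((10−4)/6)² = 1.000
te_Insulation = (1 + 4·5 + 9)/6 = 30/6 = 5; σ²_Insulation = ((9−1)/6)² = 1.778
te_Drywall = (7 + 4·10 + 19)/6 = 66/6 = 11; σ²_Drywall = ((19−7)/6)² = 4.000
te_Painting = (2 + 4·6 + 16)/6 = 42/6 = 7; σ²_Painting = ((16−2)/6)² = 5.444

Forward pass:
ES_Excavation = 0; EF_Excavation = 6
ES_Foundation = 0; EF_Foundation = 4
ES_Framing = max(EF_Excavation=6, EF_Foundation=4) = 6; EF_Framing = 6+2 = 8
ES_Roofing = max(EF_Excavation=6, EF_Framing=8) = 8; EF_Roofing = 8+14 = 22
ES_Electrical rough-in = max(EF_Excavation=6, EF_Framing=8) = 8; EF_Electrical rough-in = 8+13 = 21
ES_Plumbing rough-in = max(EF_Excavation=6, EF_Foundation=4) = 6; EF_Plumbing rough-in = 6+14 = 20
ES_HVAC install = 22; EF_HVAC install = 22+7 = 29
ES_Insulation = max(EF_Excavation=6, EF_Roofing=22) = 22; EF_Insulation = 22+5 = 27
ES_Drywall = 20; EF_Drywall = 20+11 = 31
ES_Painting = max(EF_Roofing=22, EF_Electrical rough-in=21, EF_HVAC install=29, EF_Insulation=27, EF_Drywall=31) = 31; EF_Painting = 31+7 = 38
Expected project duration μ = 38 weeks. Critical path: Excavation → Plumbing rough-in → Drywall → Painting.

Variance along critical path = 5.444 + 1.000 + 4.000 + 5.444 = 15.889; σ = √15.889 = 3.986 weeks.
Z = (36 − 38) / 3.986 = -0.502
P(T ≤ 36) = Φ(-0.502) ≈ 0.308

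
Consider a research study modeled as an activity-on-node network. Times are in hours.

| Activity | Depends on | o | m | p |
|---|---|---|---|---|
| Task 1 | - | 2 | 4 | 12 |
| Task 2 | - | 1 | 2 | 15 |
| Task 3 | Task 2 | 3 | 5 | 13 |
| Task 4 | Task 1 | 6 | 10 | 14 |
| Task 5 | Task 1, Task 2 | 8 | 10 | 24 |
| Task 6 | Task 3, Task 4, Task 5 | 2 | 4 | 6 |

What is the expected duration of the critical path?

te_Task 1 = (2 + 4·4 + 12)/6 = 30/6 = 5
te_Task 2 = (1 + 4·2 + 15)/6 = 24/6 = 4
te_Task 3 = (3 + 4·5 + 13)/6 = 36/6 = 6
te_Task 4 = (6 + 4·10 + 14)/6 = 60/6 = 10
te_Task 5 = (8 + 4·10 + 24)/6 = 72/6 = 12
te_Task 6 = (2 + 4·4 + 6)/6 = 24/6 = 4

Forward pass:
ES_Task 1 = 0; EF_Task 1 = 5
ES_Task 2 = 0; EF_Task 2 = 4
ES_Task 3 = 4; EF_Task 3 = 4+6 = 10
ES_Task 4 = 5; EF_Task 4 = 5+10 = 15
ES_Task 5 = max(EF_Task 1=5, EF_Task 2=4) = 5; EF_Task 5 = 5+12 = 17
ES_Task 6 = max(EF_Task 3=10, EF_Task 4=15, EF_Task 5=17) = 17; EF_Task 6 = 17+4 = 21
Expected project duration μ = 21 hours. Critical path: Task 1 → Task 5 → Task 6.

21 hours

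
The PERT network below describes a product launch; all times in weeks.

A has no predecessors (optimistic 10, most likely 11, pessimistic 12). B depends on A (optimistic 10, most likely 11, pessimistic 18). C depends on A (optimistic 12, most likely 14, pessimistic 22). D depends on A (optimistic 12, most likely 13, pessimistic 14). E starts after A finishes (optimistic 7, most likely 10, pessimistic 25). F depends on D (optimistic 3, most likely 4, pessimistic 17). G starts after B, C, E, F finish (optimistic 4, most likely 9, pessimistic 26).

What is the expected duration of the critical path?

te_A = (10 + 4·11 + 12)/6 = 66/6 = 11
te_B = (10 + 4·11 + 18)/6 = 72/6 = 12
te_C = (12 + 4·14 + 22)/6 = 90/6 = 15
te_D = (12 + 4·13 + 14)/6 = 78/6 = 13
te_E = (7 + 4·10 + 25)/6 = 72/6 = 12
te_F = (3 + 4·4 + 17)/6 = 36/6 = 6
te_G = (4 + 4·9 + 26)/6 = 66/6 = 11

Forward pass:
ES_A = 0; EF_A = 11
ES_B = 11; EF_B = 11+12 = 23
ES_C = 11; EF_C = 11+15 = 26
ES_D = 11; EF_D = 11+13 = 24
ES_E = 11; EF_E = 11+12 = 23
ES_F = 24; EF_F = 24+6 = 30
ES_G = max(EF_B=23, EF_C=26, EF_E=23, EF_F=30) = 30; EF_G = 30+11 = 41
Expected project duration μ = 41 weeks. Critical path: A → D → F → G.

41 weeks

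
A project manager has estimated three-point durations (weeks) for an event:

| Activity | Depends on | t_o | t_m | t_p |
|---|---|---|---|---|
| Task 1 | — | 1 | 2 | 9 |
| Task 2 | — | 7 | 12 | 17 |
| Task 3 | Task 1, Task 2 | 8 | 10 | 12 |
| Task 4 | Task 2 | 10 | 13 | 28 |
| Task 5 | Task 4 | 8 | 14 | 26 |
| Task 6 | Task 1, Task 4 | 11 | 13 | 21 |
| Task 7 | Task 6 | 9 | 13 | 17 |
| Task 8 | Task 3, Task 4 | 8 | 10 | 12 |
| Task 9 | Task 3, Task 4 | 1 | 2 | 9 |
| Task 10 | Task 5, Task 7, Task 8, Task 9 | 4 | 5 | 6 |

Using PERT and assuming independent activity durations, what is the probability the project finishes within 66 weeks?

te_Task 1 = (1 + 4·2 + 9)/6 = 18/6 = 3; σ²_Task 1 = ((9−1)/6)² = 1.778
te_Task 2 = (7 + 4·12 + 17)/6 = 72/6 = 12; σ²_Task 2 = ((17−7)/6)² = 2.778
te_Task 3 = (8 + 4·10 + 12)/6 = 60/6 = 10; σ²_Task 3 = ((12−8)/6)² = 0.444
te_Task 4 = (10 + 4·13 + 28)/6 = 90/6 = 15; σ²_Task 4 = ((28−10)/6)² = 9.000
te_Task 5 = (8 + 4·14 + 26)/6 = 90/6 = 15; σ²_Task 5 = ((26−8)/6)² = 9.000
te_Task 6 = (11 + 4·13 + 21)/6 = 84/6 = 14; σ²_Task 6 = ((21−11)/6)² = 2.778
te_Task 7 = (9 + 4·13 + 17)/6 = 78/6 = 13; σ²_Task 7 = ((17−9)/6)² = 1.778
te_Task 8 = (8 + 4·10 + 12)/6 = 60/6 = 10; σ²_Task 8 = ((12−8)/6)² = 0.444
te_Task 9 = (1 + 4·2 + 9)/6 = 18/6 = 3; σ²_Task 9 = ((9−1)/6)² = 1.778
te_Task 10 = (4 + 4·5 + 6)/6 = 30/6 = 5; σ²_Task 10 = ((6−4)/6)² = 0.111

Forward pass:
ES_Task 1 = 0; EF_Task 1 = 3
ES_Task 2 = 0; EF_Task 2 = 12
ES_Task 3 = max(EF_Task 1=3, EF_Task 2=12) = 12; EF_Task 3 = 12+10 = 22
ES_Task 4 = 12; EF_Task 4 = 12+15 = 27
ES_Task 5 = 27; EF_Task 5 = 27+15 = 42
ES_Task 6 = max(EF_Task 1=3, EF_Task 4=27) = 27; EF_Task 6 = 27+14 = 41
ES_Task 7 = 41; EF_Task 7 = 41+13 = 54
ES_Task 8 = max(EF_Task 3=22, EF_Task 4=27) = 27; EF_Task 8 = 27+10 = 37
ES_Task 9 = max(EF_Task 3=22, EF_Task 4=27) = 27; EF_Task 9 = 27+3 = 30
ES_Task 10 = max(EF_Task 5=42, EF_Task 7=54, EF_Task 8=37, EF_Task 9=30) = 54; EF_Task 10 = 54+5 = 59
Expected project duration μ = 59 weeks. Critical path: Task 2 → Task 4 → Task 6 → Task 7 → Task 10.

Variance along critical path = 2.778 + 9.000 + 2.778 + 1.778 + 0.111 = 16.444; σ = √16.444 = 4.055 weeks.
Z = (66 − 59) / 4.055 = 1.726
P(T ≤ 66) = Φ(1.726) ≈ 0.958

0.958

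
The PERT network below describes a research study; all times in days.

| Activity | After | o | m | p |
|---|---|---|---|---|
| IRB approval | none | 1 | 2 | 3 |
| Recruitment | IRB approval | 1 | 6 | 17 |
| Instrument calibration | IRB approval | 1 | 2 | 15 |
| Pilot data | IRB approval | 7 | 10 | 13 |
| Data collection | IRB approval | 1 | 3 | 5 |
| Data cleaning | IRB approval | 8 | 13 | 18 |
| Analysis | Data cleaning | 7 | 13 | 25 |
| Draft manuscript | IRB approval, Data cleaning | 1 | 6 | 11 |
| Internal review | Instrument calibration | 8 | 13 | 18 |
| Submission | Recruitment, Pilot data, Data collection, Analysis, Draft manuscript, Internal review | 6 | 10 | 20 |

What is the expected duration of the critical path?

te_IRB approval = (1 + 4·2 + 3)/6 = 12/6 = 2
te_Recruitment = (1 + 4·6 + 17)/6 = 42/6 = 7
te_Instrument calibration = (1 + 4·2 + 15)/6 = 24/6 = 4
te_Pilot data = (7 + 4·10 + 13)/6 = 60/6 = 10
te_Data collection = (1 + 4·3 + 5)/6 = 18/6 = 3
te_Data cleaning = (8 + 4·13 + 18)/6 = 78/6 = 13
te_Analysis = (7 + 4·13 + 25)/6 = 84/6 = 14
te_Draft manuscript = (1 + 4·6 + 11)/6 = 36/6 = 6
te_Internal review = (8 + 4·13 + 18)/6 = 78/6 = 13
te_Submission = (6 + 4·10 + 20)/6 = 66/6 = 11

Forward pass:
ES_IRB approval = 0; EF_IRB approval = 2
ES_Recruitment = 2; EF_Recruitment = 2+7 = 9
ES_Instrument calibration = 2; EF_Instrument calibration = 2+4 = 6
ES_Pilot data = 2; EF_Pilot data = 2+10 = 12
ES_Data collection = 2; EF_Data collection = 2+3 = 5
ES_Data cleaning = 2; EF_Data cleaning = 2+13 = 15
ES_Analysis = 15; EF_Analysis = 15+14 = 29
ES_Draft manuscript = max(EF_IRB approval=2, EF_Data cleaning=15) = 15; EF_Draft manuscript = 15+6 = 21
ES_Internal review = 6; EF_Internal review = 6+13 = 19
ES_Submission = max(EF_Recruitment=9, EF_Pilot data=12, EF_Data collection=5, EF_Analysis=29, EF_Draft manuscript=21, EF_Internal review=19) = 29; EF_Submission = 29+11 = 40
Expected project duration μ = 40 days. Critical path: IRB approval → Data cleaning → Analysis → Submission.

40 days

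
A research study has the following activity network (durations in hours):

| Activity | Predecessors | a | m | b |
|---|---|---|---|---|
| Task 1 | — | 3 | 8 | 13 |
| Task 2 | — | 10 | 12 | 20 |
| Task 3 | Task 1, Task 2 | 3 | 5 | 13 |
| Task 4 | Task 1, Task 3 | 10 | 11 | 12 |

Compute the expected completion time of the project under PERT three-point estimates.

30 hours

te_Task 1 = (3 + 4·8 + 13)/6 = 48/6 = 8
te_Task 2 = (10 + 4·12 + 20)/6 = 78/6 = 13
te_Task 3 = (3 + 4·5 + 13)/6 = 36/6 = 6
te_Task 4 = (10 + 4·11 + 12)/6 = 66/6 = 11

Forward pass:
ES_Task 1 = 0; EF_Task 1 = 8
ES_Task 2 = 0; EF_Task 2 = 13
ES_Task 3 = max(EF_Task 1=8, EF_Task 2=13) = 13; EF_Task 3 = 13+6 = 19
ES_Task 4 = max(EF_Task 1=8, EF_Task 3=19) = 19; EF_Task 4 = 19+11 = 30
Expected project duration μ = 30 hours. Critical path: Task 2 → Task 3 → Task 4.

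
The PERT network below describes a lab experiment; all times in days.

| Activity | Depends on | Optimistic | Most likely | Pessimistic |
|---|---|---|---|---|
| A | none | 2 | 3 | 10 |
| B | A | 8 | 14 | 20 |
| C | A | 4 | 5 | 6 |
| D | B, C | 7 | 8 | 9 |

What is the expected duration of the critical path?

26 days

te_A = (2 + 4·3 + 10)/6 = 24/6 = 4
te_B = (8 + 4·14 + 20)/6 = 84/6 = 14
te_C = (4 + 4·5 + 6)/6 = 30/6 = 5
te_D = (7 + 4·8 + 9)/6 = 48/6 = 8

Forward pass:
ES_A = 0; EF_A = 4
ES_B = 4; EF_B = 4+14 = 18
ES_C = 4; EF_C = 4+5 = 9
ES_D = max(EF_B=18, EF_C=9) = 18; EF_D = 18+8 = 26
Expected project duration μ = 26 days. Critical path: A → B → D.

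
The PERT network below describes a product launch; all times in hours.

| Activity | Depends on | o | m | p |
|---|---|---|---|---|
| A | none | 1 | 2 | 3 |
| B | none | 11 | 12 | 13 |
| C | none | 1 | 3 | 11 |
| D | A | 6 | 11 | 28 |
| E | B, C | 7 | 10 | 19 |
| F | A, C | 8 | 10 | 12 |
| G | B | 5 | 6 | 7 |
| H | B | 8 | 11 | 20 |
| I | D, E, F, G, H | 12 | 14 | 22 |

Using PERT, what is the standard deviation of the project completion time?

te_A = (1 + 4·2 + 3)/6 = 12/6 = 2; σ²_A = ((3−1)/6)² = 0.111
te_B = (11 + 4·12 + 13)/6 = 72/6 = 12; σ²_B = ((13−11)/6)² = 0.111
te_C = (1 + 4·3 + 11)/6 = 24/6 = 4; σ²_C = ((11−1)/6)² = 2.778
te_D = (6 + 4·11 + 28)/6 = 78/6 = 13; σ²_D = ((28−6)/6)² = 13.444
te_E = (7 + 4·10 + 19)/6 = 66/6 = 11; σ²_E = ((19−7)/6)² = 4.000
te_F = (8 + 4·10 + 12)/6 = 60/6 = 10; σ²_F = ((12−8)/6)² = 0.444
te_G = (5 + 4·6 + 7)/6 = 36/6 = 6; σ²_G = ((7−5)/6)² = 0.111
te_H = (8 + 4·11 + 20)/6 = 72/6 = 12; σ²_H = ((20−8)/6)² = 4.000
te_I = (12 + 4·14 + 22)/6 = 90/6 = 15; σ²_I = ((22−12)/6)² = 2.778

Forward pass:
ES_A = 0; EF_A = 2
ES_B = 0; EF_B = 12
ES_C = 0; EF_C = 4
ES_D = 2; EF_D = 2+13 = 15
ES_E = max(EF_B=12, EF_C=4) = 12; EF_E = 12+11 = 23
ES_F = max(EF_A=2, EF_C=4) = 4; EF_F = 4+10 = 14
ES_G = 12; EF_G = 12+6 = 18
ES_H = 12; EF_H = 12+12 = 24
ES_I = max(EF_D=15, EF_E=23, EF_F=14, EF_G=18, EF_H=24) = 24; EF_I = 24+15 = 39
Expected project duration μ = 39 hours. Critical path: B → H → I.

Variance along critical path = 0.111 + 4.000 + 2.778 = 6.889
σ = √6.889 = 2.625 hours

2.62 hours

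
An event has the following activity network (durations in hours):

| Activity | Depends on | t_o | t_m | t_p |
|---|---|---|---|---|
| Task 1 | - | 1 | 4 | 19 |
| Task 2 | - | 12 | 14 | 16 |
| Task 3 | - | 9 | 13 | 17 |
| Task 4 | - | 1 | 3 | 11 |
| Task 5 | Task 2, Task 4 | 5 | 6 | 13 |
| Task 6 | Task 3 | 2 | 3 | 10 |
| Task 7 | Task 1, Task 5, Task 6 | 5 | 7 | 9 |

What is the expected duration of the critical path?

te_Task 1 = (1 + 4·4 + 19)/6 = 36/6 = 6
te_Task 2 = (12 + 4·14 + 16)/6 = 84/6 = 14
te_Task 3 = (9 + 4·13 + 17)/6 = 78/6 = 13
te_Task 4 = (1 + 4·3 + 11)/6 = 24/6 = 4
te_Task 5 = (5 + 4·6 + 13)/6 = 42/6 = 7
te_Task 6 = (2 + 4·3 + 10)/6 = 24/6 = 4
te_Task 7 = (5 + 4·7 + 9)/6 = 42/6 = 7

Forward pass:
ES_Task 1 = 0; EF_Task 1 = 6
ES_Task 2 = 0; EF_Task 2 = 14
ES_Task 3 = 0; EF_Task 3 = 13
ES_Task 4 = 0; EF_Task 4 = 4
ES_Task 5 = max(EF_Task 2=14, EF_Task 4=4) = 14; EF_Task 5 = 14+7 = 21
ES_Task 6 = 13; EF_Task 6 = 13+4 = 17
ES_Task 7 = max(EF_Task 1=6, EF_Task 5=21, EF_Task 6=17) = 21; EF_Task 7 = 21+7 = 28
Expected project duration μ = 28 hours. Critical path: Task 2 → Task 5 → Task 7.

28 hours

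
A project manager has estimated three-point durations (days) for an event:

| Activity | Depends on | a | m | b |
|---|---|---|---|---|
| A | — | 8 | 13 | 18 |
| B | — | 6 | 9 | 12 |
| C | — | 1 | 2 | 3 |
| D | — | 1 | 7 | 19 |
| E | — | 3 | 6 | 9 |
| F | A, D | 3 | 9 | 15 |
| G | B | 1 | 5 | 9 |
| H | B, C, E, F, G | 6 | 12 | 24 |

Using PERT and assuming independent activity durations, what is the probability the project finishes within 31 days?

te_A = (8 + 4·13 + 18)/6 = 78/6 = 13; σ²_A = ((18−8)/6)² = 2.778
te_B = (6 + 4·9 + 12)/6 = 54/6 = 9; σ²_B = ((12−6)/6)² = 1.000
te_C = (1 + 4·2 + 3)/6 = 12/6 = 2; σ²_C = ((3−1)/6)² = 0.111
te_D = (1 + 4·7 + 19)/6 = 48/6 = 8; σ²_D = ((19−1)/6)² = 9.000
te_E = (3 + 4·6 + 9)/6 = 36/6 = 6; σ²_E = ((9−3)/6)² = 1.000
te_F = (3 + 4·9 + 15)/6 = 54/6 = 9; σ²_F = ((15−3)/6)² = 4.000
te_G = (1 + 4·5 + 9)/6 = 30/6 = 5; σ²_G = ((9−1)/6)² = 1.778
te_H = (6 + 4·12 + 24)/6 = 78/6 = 13; σ²_H = ((24−6)/6)² = 9.000

Forward pass:
ES_A = 0; EF_A = 13
ES_B = 0; EF_B = 9
ES_C = 0; EF_C = 2
ES_D = 0; EF_D = 8
ES_E = 0; EF_E = 6
ES_F = max(EF_A=13, EF_D=8) = 13; EF_F = 13+9 = 22
ES_G = 9; EF_G = 9+5 = 14
ES_H = max(EF_B=9, EF_C=2, EF_E=6, EF_F=22, EF_G=14) = 22; EF_H = 22+13 = 35
Expected project duration μ = 35 days. Critical path: A → F → H.

Variance along critical path = 2.778 + 4.000 + 9.000 = 15.778; σ = √15.778 = 3.972 days.
Z = (31 − 35) / 3.972 = -1.007
P(T ≤ 31) = Φ(-1.007) ≈ 0.157

0.157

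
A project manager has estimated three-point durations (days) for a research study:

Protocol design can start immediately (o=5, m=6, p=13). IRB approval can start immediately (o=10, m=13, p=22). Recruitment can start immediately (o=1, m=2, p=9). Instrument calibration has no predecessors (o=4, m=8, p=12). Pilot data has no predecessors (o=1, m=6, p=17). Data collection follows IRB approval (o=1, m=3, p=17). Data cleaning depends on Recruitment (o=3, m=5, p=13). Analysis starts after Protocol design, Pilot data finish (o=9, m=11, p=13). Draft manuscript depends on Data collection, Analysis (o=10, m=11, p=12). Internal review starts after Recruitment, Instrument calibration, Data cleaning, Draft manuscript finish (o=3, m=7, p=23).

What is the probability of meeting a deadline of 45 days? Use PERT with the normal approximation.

te_Protocol design = (5 + 4·6 + 13)/6 = 42/6 = 7; σ²_Protocol design = ((13−5)/6)² = 1.778
te_IRB approval = (10 + 4·13 + 22)/6 = 84/6 = 14; σ²_IRB approval = ((22−10)/6)² = 4.000
te_Recruitment = (1 + 4·2 + 9)/6 = 18/6 = 3; σ²_Recruitment = ((9−1)/6)² = 1.778
te_Instrument calibration = (4 + 4·8 + 12)/6 = 48/6 = 8; σ²_Instrument calibration = ((12−4)/6)² = 1.778
te_Pilot data = (1 + 4·6 + 17)/6 = 42/6 = 7; σ²_Pilot data = ((17−1)/6)² = 7.111
te_Data collection = (1 + 4·3 + 17)/6 = 30/6 = 5; σ²_Data collection = ((17−1)/6)² = 7.111
te_Data cleaning = (3 + 4·5 + 13)/6 = 36/6 = 6; σ²_Data cleaning = ((13−3)/6)² = 2.778
te_Analysis = (9 + 4·11 + 13)/6 = 66/6 = 11; σ²_Analysis = ((13−9)/6)² = 0.444
te_Draft manuscript = (10 + 4·11 + 12)/6 = 66/6 = 11; σ²_Draft manuscript = ((12−10)/6)² = 0.111
te_Internal review = (3 + 4·7 + 23)/6 = 54/6 = 9; σ²_Internal review = ((23−3)/6)² = 11.111

Forward pass:
ES_Protocol design = 0; EF_Protocol design = 7
ES_IRB approval = 0; EF_IRB approval = 14
ES_Recruitment = 0; EF_Recruitment = 3
ES_Instrument calibration = 0; EF_Instrument calibration = 8
ES_Pilot data = 0; EF_Pilot data = 7
ES_Data collection = 14; EF_Data collection = 14+5 = 19
ES_Data cleaning = 3; EF_Data cleaning = 3+6 = 9
ES_Analysis = max(EF_Protocol design=7, EF_Pilot data=7) = 7; EF_Analysis = 7+11 = 18
ES_Draft manuscript = max(EF_Data collection=19, EF_Analysis=18) = 19; EF_Draft manuscript = 19+11 = 30
ES_Internal review = max(EF_Recruitment=3, EF_Instrument calibration=8, EF_Data cleaning=9, EF_Draft manuscript=30) = 30; EF_Internal review = 30+9 = 39
Expected project duration μ = 39 days. Critical path: IRB approval → Data collection → Draft manuscript → Internal review.

Variance along critical path = 4.000 + 7.111 + 0.111 + 11.111 = 22.333; σ = √22.333 = 4.726 days.
Z = (45 − 39) / 4.726 = 1.270
P(T ≤ 45) = Φ(1.270) ≈ 0.898

0.898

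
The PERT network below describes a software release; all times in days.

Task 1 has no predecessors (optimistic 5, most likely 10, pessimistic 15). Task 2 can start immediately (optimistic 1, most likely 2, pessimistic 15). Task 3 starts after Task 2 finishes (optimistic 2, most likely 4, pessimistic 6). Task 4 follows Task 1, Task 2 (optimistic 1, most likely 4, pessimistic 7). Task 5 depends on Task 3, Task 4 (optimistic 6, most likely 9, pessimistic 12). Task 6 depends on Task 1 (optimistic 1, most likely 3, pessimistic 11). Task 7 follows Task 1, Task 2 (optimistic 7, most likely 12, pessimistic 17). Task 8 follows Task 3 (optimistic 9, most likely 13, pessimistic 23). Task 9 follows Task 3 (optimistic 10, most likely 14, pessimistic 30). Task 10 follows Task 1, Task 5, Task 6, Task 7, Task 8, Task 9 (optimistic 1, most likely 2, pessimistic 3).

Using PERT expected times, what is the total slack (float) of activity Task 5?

1 days

te_Task 1 = (5 + 4·10 + 15)/6 = 60/6 = 10
te_Task 2 = (1 + 4·2 + 15)/6 = 24/6 = 4
te_Task 3 = (2 + 4·4 + 6)/6 = 24/6 = 4
te_Task 4 = (1 + 4·4 + 7)/6 = 24/6 = 4
te_Task 5 = (6 + 4·9 + 12)/6 = 54/6 = 9
te_Task 6 = (1 + 4·3 + 11)/6 = 24/6 = 4
te_Task 7 = (7 + 4·12 + 17)/6 = 72/6 = 12
te_Task 8 = (9 + 4·13 + 23)/6 = 84/6 = 14
te_Task 9 = (10 + 4·14 + 30)/6 = 96/6 = 16
te_Task 10 = (1 + 4·2 + 3)/6 = 12/6 = 2

Forward pass:
ES_Task 1 = 0; EF_Task 1 = 10
ES_Task 2 = 0; EF_Task 2 = 4
ES_Task 3 = 4; EF_Task 3 = 4+4 = 8
ES_Task 4 = max(EF_Task 1=10, EF_Task 2=4) = 10; EF_Task 4 = 10+4 = 14
ES_Task 5 = max(EF_Task 3=8, EF_Task 4=14) = 14; EF_Task 5 = 14+9 = 23
ES_Task 6 = 10; EF_Task 6 = 10+4 = 14
ES_Task 7 = max(EF_Task 1=10, EF_Task 2=4) = 10; EF_Task 7 = 10+12 = 22
ES_Task 8 = 8; EF_Task 8 = 8+14 = 22
ES_Task 9 = 8; EF_Task 9 = 8+16 = 24
ES_Task 10 = max(EF_Task 1=10, EF_Task 5=23, EF_Task 6=14, EF_Task 7=22, EF_Task 8=22, EF_Task 9=24) = 24; EF_Task 10 = 24+2 = 26
Expected project duration μ = 26 days. Critical path: Task 2 → Task 3 → Task 9 → Task 10.

Backward pass:
LF_Task 10 = 26; LS_Task 10 = 26−2 = 24
LF_Task 9 = LS_Task 10 = 24; LS_Task 9 = 24−16 = 8
LF_Task 8 = LS_Task 10 = 24; LS_Task 8 = 24−14 = 10
LF_Task 7 = LS_Task 10 = 24; LS_Task 7 = 24−12 = 12
LF_Task 6 = LS_Task 10 = 24; LS_Task 6 = 24−4 = 20
LF_Task 5 = LS_Task 10 = 24; LS_Task 5 = 24−9 = 15
LF_Task 4 = LS_Task 5 = 15; LS_Task 4 = 15−4 = 11
LF_Task 3 = min(LS_Task 5=15, LS_Task 8=10, LS_Task 9=8) = 8; LS_Task 3 = 8−4 = 4
LF_Task 2 = min(LS_Task 3=4, LS_Task 4=11, LS_Task 7=12) = 4; LS_Task 2 = 4−4 = 0
LF_Task 1 = min(LS_Task 4=11, LS_Task 6=20, LS_Task 7=12, LS_Task 10=24) = 11; LS_Task 1 = 11−10 = 1
Slack_Task 5 = LS_Task 5 − ES_Task 5 = 15 − 14 = 1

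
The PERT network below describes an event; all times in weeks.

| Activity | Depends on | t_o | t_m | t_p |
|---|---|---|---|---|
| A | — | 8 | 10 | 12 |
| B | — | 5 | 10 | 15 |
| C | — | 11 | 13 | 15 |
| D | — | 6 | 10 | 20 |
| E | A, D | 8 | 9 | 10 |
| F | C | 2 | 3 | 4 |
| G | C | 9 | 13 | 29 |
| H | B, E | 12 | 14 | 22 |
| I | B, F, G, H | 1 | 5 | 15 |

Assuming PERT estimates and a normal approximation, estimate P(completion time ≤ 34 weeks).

0.030

te_A = (8 + 4·10 + 12)/6 = 60/6 = 10; σ²_A = ((12−8)/6)² = 0.444
te_B = (5 + 4·10 + 15)/6 = 60/6 = 10; σ²_B = ((15−5)/6)² = 2.778
te_C = (11 + 4·13 + 15)/6 = 78/6 = 13; σ²_C = ((15−11)/6)² = 0.444
te_D = (6 + 4·10 + 20)/6 = 66/6 = 11; σ²_D = ((20−6)/6)² = 5.444
te_E = (8 + 4·9 + 10)/6 = 54/6 = 9; σ²_E = ((10−8)/6)² = 0.111
te_F = (2 + 4·3 + 4)/6 = 18/6 = 3; σ²_F = ((4−2)/6)² = 0.111
te_G = (9 + 4·13 + 29)/6 = 90/6 = 15; σ²_G = ((29−9)/6)² = 11.111
te_H = (12 + 4·14 + 22)/6 = 90/6 = 15; σ²_H = ((22−12)/6)² = 2.778
te_I = (1 + 4·5 + 15)/6 = 36/6 = 6; σ²_I = ((15−1)/6)² = 5.444

Forward pass:
ES_A = 0; EF_A = 10
ES_B = 0; EF_B = 10
ES_C = 0; EF_C = 13
ES_D = 0; EF_D = 11
ES_E = max(EF_A=10, EF_D=11) = 11; EF_E = 11+9 = 20
ES_F = 13; EF_F = 13+3 = 16
ES_G = 13; EF_G = 13+15 = 28
ES_H = max(EF_B=10, EF_E=20) = 20; EF_H = 20+15 = 35
ES_I = max(EF_B=10, EF_F=16, EF_G=28, EF_H=35) = 35; EF_I = 35+6 = 41
Expected project duration μ = 41 weeks. Critical path: D → E → H → I.

Variance along critical path = 5.444 + 0.111 + 2.778 + 5.444 = 13.778; σ = √13.778 = 3.712 weeks.
Z = (34 − 41) / 3.712 = -1.886
P(T ≤ 34) = Φ(-1.886) ≈ 0.030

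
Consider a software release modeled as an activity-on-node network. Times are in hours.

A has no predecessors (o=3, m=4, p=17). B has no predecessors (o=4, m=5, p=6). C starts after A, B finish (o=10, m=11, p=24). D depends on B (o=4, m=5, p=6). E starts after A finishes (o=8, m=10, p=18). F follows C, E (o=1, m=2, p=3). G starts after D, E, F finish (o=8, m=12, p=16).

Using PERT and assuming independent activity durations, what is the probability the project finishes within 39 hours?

0.953

te_A = (3 + 4·4 + 17)/6 = 36/6 = 6; σ²_A = ((17−3)/6)² = 5.444
te_B = (4 + 4·5 + 6)/6 = 30/6 = 5; σ²_B = ((6−4)/6)² = 0.111
te_C = (10 + 4·11 + 24)/6 = 78/6 = 13; σ²_C = ((24−10)/6)² = 5.444
te_D = (4 + 4·5 + 6)/6 = 30/6 = 5; σ²_D = ((6−4)/6)² = 0.111
te_E = (8 + 4·10 + 18)/6 = 66/6 = 11; σ²_E = ((18−8)/6)² = 2.778
te_F = (1 + 4·2 + 3)/6 = 12/6 = 2; σ²_F = ((3−1)/6)² = 0.111
te_G = (8 + 4·12 + 16)/6 = 72/6 = 12; σ²_G = ((16−8)/6)² = 1.778

Forward pass:
ES_A = 0; EF_A = 6
ES_B = 0; EF_B = 5
ES_C = max(EF_A=6, EF_B=5) = 6; EF_C = 6+13 = 19
ES_D = 5; EF_D = 5+5 = 10
ES_E = 6; EF_E = 6+11 = 17
ES_F = max(EF_C=19, EF_E=17) = 19; EF_F = 19+2 = 21
ES_G = max(EF_D=10, EF_E=17, EF_F=21) = 21; EF_G = 21+12 = 33
Expected project duration μ = 33 hours. Critical path: A → C → F → G.

Variance along critical path = 5.444 + 5.444 + 0.111 + 1.778 = 12.778; σ = √12.778 = 3.575 hours.
Z = (39 − 33) / 3.575 = 1.679
P(T ≤ 39) = Φ(1.679) ≈ 0.953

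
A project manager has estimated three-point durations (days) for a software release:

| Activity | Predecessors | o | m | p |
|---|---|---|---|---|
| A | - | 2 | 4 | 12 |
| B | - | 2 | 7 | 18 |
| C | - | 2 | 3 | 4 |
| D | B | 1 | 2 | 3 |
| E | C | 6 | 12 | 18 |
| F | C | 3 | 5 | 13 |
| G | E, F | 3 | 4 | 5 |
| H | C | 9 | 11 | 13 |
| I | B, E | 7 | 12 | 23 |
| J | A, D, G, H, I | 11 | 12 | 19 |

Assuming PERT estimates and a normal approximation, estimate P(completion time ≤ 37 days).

0.134

te_A = (2 + 4·4 + 12)/6 = 30/6 = 5; σ²_A = ((12−2)/6)² = 2.778
te_B = (2 + 4·7 + 18)/6 = 48/6 = 8; σ²_B = ((18−2)/6)² = 7.111
te_C = (2 + 4·3 + 4)/6 = 18/6 = 3; σ²_C = ((4−2)/6)² = 0.111
te_D = (1 + 4·2 + 3)/6 = 12/6 = 2; σ²_D = ((3−1)/6)² = 0.111
te_E = (6 + 4·12 + 18)/6 = 72/6 = 12; σ²_E = ((18−6)/6)² = 4.000
te_F = (3 + 4·5 + 13)/6 = 36/6 = 6; σ²_F = ((13−3)/6)² = 2.778
te_G = (3 + 4·4 + 5)/6 = 24/6 = 4; σ²_G = ((5−3)/6)² = 0.111
te_H = (9 + 4·11 + 13)/6 = 66/6 = 11; σ²_H = ((13−9)/6)² = 0.444
te_I = (7 + 4·12 + 23)/6 = 78/6 = 13; σ²_I = ((23−7)/6)² = 7.111
te_J = (11 + 4·12 + 19)/6 = 78/6 = 13; σ²_J = ((19−11)/6)² = 1.778

Forward pass:
ES_A = 0; EF_A = 5
ES_B = 0; EF_B = 8
ES_C = 0; EF_C = 3
ES_D = 8; EF_D = 8+2 = 10
ES_E = 3; EF_E = 3+12 = 15
ES_F = 3; EF_F = 3+6 = 9
ES_G = max(EF_E=15, EF_F=9) = 15; EF_G = 15+4 = 19
ES_H = 3; EF_H = 3+11 = 14
ES_I = max(EF_B=8, EF_E=15) = 15; EF_I = 15+13 = 28
ES_J = max(EF_A=5, EF_D=10, EF_G=19, EF_H=14, EF_I=28) = 28; EF_J = 28+13 = 41
Expected project duration μ = 41 days. Critical path: C → E → I → J.

Variance along critical path = 0.111 + 4.000 + 7.111 + 1.778 = 13.000; σ = √13.000 = 3.606 days.
Z = (37 − 41) / 3.606 = -1.109
P(T ≤ 37) = Φ(-1.109) ≈ 0.134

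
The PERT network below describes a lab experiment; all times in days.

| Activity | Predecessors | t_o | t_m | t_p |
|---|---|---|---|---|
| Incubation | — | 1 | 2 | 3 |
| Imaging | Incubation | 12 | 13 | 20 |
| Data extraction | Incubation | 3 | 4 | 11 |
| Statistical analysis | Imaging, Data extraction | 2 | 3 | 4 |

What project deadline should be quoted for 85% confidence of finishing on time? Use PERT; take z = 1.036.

te_Incubation = (1 + 4·2 + 3)/6 = 12/6 = 2; σ²_Incubation = ((3−1)/6)² = 0.111
te_Imaging = (12 + 4·13 + 20)/6 = 84/6 = 14; σ²_Imaging = ((20−12)/6)² = 1.778
te_Data extraction = (3 + 4·4 + 11)/6 = 30/6 = 5; σ²_Data extraction = ((11−3)/6)² = 1.778
te_Statistical analysis = (2 + 4·3 + 4)/6 = 18/6 = 3; σ²_Statistical analysis = ((4−2)/6)² = 0.111

Forward pass:
ES_Incubation = 0; EF_Incubation = 2
ES_Imaging = 2; EF_Imaging = 2+14 = 16
ES_Data extraction = 2; EF_Data extraction = 2+5 = 7
ES_Statistical analysis = max(EF_Imaging=16, EF_Data extraction=7) = 16; EF_Statistical analysis = 16+3 = 19
Expected project duration μ = 19 days. Critical path: Incubation → Imaging → Statistical analysis.

Variance along critical path = 0.111 + 1.778 + 0.111 = 2.000; σ = 1.414 days.
D = μ + z·σ = 19 + 1.036·1.414 = 20.5 days

20.5 days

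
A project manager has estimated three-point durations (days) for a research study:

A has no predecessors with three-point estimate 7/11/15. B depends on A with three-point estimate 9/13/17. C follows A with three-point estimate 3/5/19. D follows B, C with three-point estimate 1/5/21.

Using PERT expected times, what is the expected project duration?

31 days

te_A = (7 + 4·11 + 15)/6 = 66/6 = 11
te_B = (9 + 4·13 + 17)/6 = 78/6 = 13
te_C = (3 + 4·5 + 19)/6 = 42/6 = 7
te_D = (1 + 4·5 + 21)/6 = 42/6 = 7

Forward pass:
ES_A = 0; EF_A = 11
ES_B = 11; EF_B = 11+13 = 24
ES_C = 11; EF_C = 11+7 = 18
ES_D = max(EF_B=24, EF_C=18) = 24; EF_D = 24+7 = 31
Expected project duration μ = 31 days. Critical path: A → B → D.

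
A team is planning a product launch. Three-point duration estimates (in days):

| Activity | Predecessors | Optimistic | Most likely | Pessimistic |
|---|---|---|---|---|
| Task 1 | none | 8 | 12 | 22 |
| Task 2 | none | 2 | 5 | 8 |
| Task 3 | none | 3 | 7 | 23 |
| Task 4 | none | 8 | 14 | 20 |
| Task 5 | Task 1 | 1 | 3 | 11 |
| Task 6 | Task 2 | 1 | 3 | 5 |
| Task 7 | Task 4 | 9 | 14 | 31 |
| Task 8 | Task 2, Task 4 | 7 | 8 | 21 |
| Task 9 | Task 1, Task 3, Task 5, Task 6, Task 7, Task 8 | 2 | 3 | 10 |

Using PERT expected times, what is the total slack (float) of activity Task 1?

13 days

te_Task 1 = (8 + 4·12 + 22)/6 = 78/6 = 13
te_Task 2 = (2 + 4·5 + 8)/6 = 30/6 = 5
te_Task 3 = (3 + 4·7 + 23)/6 = 54/6 = 9
te_Task 4 = (8 + 4·14 + 20)/6 = 84/6 = 14
te_Task 5 = (1 + 4·3 + 11)/6 = 24/6 = 4
te_Task 6 = (1 + 4·3 + 5)/6 = 18/6 = 3
te_Task 7 = (9 + 4·14 + 31)/6 = 96/6 = 16
te_Task 8 = (7 + 4·8 + 21)/6 = 60/6 = 10
te_Task 9 = (2 + 4·3 + 10)/6 = 24/6 = 4

Forward pass:
ES_Task 1 = 0; EF_Task 1 = 13
ES_Task 2 = 0; EF_Task 2 = 5
ES_Task 3 = 0; EF_Task 3 = 9
ES_Task 4 = 0; EF_Task 4 = 14
ES_Task 5 = 13; EF_Task 5 = 13+4 = 17
ES_Task 6 = 5; EF_Task 6 = 5+3 = 8
ES_Task 7 = 14; EF_Task 7 = 14+16 = 30
ES_Task 8 = max(EF_Task 2=5, EF_Task 4=14) = 14; EF_Task 8 = 14+10 = 24
ES_Task 9 = max(EF_Task 1=13, EF_Task 3=9, EF_Task 5=17, EF_Task 6=8, EF_Task 7=30, EF_Task 8=24) = 30; EF_Task 9 = 30+4 = 34
Expected project duration μ = 34 days. Critical path: Task 4 → Task 7 → Task 9.

Backward pass:
LF_Task 9 = 34; LS_Task 9 = 34−4 = 30
LF_Task 8 = LS_Task 9 = 30; LS_Task 8 = 30−10 = 20
LF_Task 7 = LS_Task 9 = 30; LS_Task 7 = 30−16 = 14
LF_Task 6 = LS_Task 9 = 30; LS_Task 6 = 30−3 = 27
LF_Task 5 = LS_Task 9 = 30; LS_Task 5 = 30−4 = 26
LF_Task 4 = min(LS_Task 7=14, LS_Task 8=20) = 14; LS_Task 4 = 14−14 = 0
LF_Task 3 = LS_Task 9 = 30; LS_Task 3 = 30−9 = 21
LF_Task 2 = min(LS_Task 6=27, LS_Task 8=20) = 20; LS_Task 2 = 20−5 = 15
LF_Task 1 = min(LS_Task 5=26, LS_Task 9=30) = 26; LS_Task 1 = 26−13 = 13
Slack_Task 1 = LS_Task 1 − ES_Task 1 = 13 − 0 = 13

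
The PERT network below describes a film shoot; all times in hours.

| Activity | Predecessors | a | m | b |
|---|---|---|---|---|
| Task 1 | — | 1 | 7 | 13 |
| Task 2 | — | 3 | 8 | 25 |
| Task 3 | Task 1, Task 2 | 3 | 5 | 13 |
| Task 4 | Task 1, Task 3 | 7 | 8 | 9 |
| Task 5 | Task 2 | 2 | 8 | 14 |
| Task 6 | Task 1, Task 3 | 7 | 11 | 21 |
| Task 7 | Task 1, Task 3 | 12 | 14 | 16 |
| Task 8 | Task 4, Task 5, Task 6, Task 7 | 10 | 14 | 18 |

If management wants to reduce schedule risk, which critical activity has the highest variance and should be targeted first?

te_Task 1 = (1 + 4·7 + 13)/6 = 42/6 = 7; σ²_Task 1 = ((13−1)/6)² = 4.000
te_Task 2 = (3 + 4·8 + 25)/6 = 60/6 = 10; σ²_Task 2 = ((25−3)/6)² = 13.444
te_Task 3 = (3 + 4·5 + 13)/6 = 36/6 = 6; σ²_Task 3 = ((13−3)/6)² = 2.778
te_Task 4 = (7 + 4·8 + 9)/6 = 48/6 = 8; σ²_Task 4 = ((9−7)/6)² = 0.111
te_Task 5 = (2 + 4·8 + 14)/6 = 48/6 = 8; σ²_Task 5 = ((14−2)/6)² = 4.000
te_Task 6 = (7 + 4·11 + 21)/6 = 72/6 = 12; σ²_Task 6 = ((21−7)/6)² = 5.444
te_Task 7 = (12 + 4·14 + 16)/6 = 84/6 = 14; σ²_Task 7 = ((16−12)/6)² = 0.444
te_Task 8 = (10 + 4·14 + 18)/6 = 84/6 = 14; σ²_Task 8 = ((18−10)/6)² = 1.778

Forward pass:
ES_Task 1 = 0; EF_Task 1 = 7
ES_Task 2 = 0; EF_Task 2 = 10
ES_Task 3 = max(EF_Task 1=7, EF_Task 2=10) = 10; EF_Task 3 = 10+6 = 16
ES_Task 4 = max(EF_Task 1=7, EF_Task 3=16) = 16; EF_Task 4 = 16+8 = 24
ES_Task 5 = 10; EF_Task 5 = 10+8 = 18
ES_Task 6 = max(EF_Task 1=7, EF_Task 3=16) = 16; EF_Task 6 = 16+12 = 28
ES_Task 7 = max(EF_Task 1=7, EF_Task 3=16) = 16; EF_Task 7 = 16+14 = 30
ES_Task 8 = max(EF_Task 4=24, EF_Task 5=18, EF_Task 6=28, EF_Task 7=30) = 30; EF_Task 8 = 30+14 = 44
Expected project duration μ = 44 hours. Critical path: Task 2 → Task 3 → Task 7 → Task 8.

Variances on critical path: σ²_Task 2=13.444, σ²_Task 3=2.778, σ²_Task 7=0.444, σ²_Task 8=1.778.
Largest is σ²_Task 2 = 13.444.

Task 2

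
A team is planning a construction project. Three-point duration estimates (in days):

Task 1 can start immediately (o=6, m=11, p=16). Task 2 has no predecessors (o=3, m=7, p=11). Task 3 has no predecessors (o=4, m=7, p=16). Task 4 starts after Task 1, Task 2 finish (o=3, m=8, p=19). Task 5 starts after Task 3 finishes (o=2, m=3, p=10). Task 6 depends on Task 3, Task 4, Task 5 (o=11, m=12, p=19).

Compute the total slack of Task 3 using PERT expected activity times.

te_Task 1 = (6 + 4·11 + 16)/6 = 66/6 = 11
te_Task 2 = (3 + 4·7 + 11)/6 = 42/6 = 7
te_Task 3 = (4 + 4·7 + 16)/6 = 48/6 = 8
te_Task 4 = (3 + 4·8 + 19)/6 = 54/6 = 9
te_Task 5 = (2 + 4·3 + 10)/6 = 24/6 = 4
te_Task 6 = (11 + 4·12 + 19)/6 = 78/6 = 13

Forward pass:
ES_Task 1 = 0; EF_Task 1 = 11
ES_Task 2 = 0; EF_Task 2 = 7
ES_Task 3 = 0; EF_Task 3 = 8
ES_Task 4 = max(EF_Task 1=11, EF_Task 2=7) = 11; EF_Task 4 = 11+9 = 20
ES_Task 5 = 8; EF_Task 5 = 8+4 = 12
ES_Task 6 = max(EF_Task 3=8, EF_Task 4=20, EF_Task 5=12) = 20; EF_Task 6 = 20+13 = 33
Expected project duration μ = 33 days. Critical path: Task 1 → Task 4 → Task 6.

Backward pass:
LF_Task 6 = 33; LS_Task 6 = 33−13 = 20
LF_Task 5 = LS_Task 6 = 20; LS_Task 5 = 20−4 = 16
LF_Task 4 = LS_Task 6 = 20; LS_Task 4 = 20−9 = 11
LF_Task 3 = min(LS_Task 5=16, LS_Task 6=20) = 16; LS_Task 3 = 16−8 = 8
LF_Task 2 = LS_Task 4 = 11; LS_Task 2 = 11−7 = 4
LF_Task 1 = LS_Task 4 = 11; LS_Task 1 = 11−11 = 0
Slack_Task 3 = LS_Task 3 − ES_Task 3 = 8 − 0 = 8

8 days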